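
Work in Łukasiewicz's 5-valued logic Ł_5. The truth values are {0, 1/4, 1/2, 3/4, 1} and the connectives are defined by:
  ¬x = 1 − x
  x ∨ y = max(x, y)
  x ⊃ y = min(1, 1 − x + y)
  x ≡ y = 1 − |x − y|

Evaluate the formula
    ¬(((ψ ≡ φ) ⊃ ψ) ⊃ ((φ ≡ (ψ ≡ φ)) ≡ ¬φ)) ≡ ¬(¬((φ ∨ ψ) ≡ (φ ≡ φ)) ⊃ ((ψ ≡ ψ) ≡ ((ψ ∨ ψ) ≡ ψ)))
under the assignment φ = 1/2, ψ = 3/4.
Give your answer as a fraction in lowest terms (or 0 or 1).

ψ ≡ φ = 3/4 ≡ 1/2 = 3/4
(ψ ≡ φ) ⊃ ψ = 3/4 ⊃ 3/4 = 1
ψ ≡ φ = 3/4 ≡ 1/2 = 3/4
φ ≡ (ψ ≡ φ) = 1/2 ≡ 3/4 = 3/4
¬φ = ¬1/2 = 1/2
(φ ≡ (ψ ≡ φ)) ≡ ¬φ = 3/4 ≡ 1/2 = 3/4
((ψ ≡ φ) ⊃ ψ) ⊃ ((φ ≡ (ψ ≡ φ)) ≡ ¬φ) = 1 ⊃ 3/4 = 3/4
¬(((ψ ≡ φ) ⊃ ψ) ⊃ ((φ ≡ (ψ ≡ φ)) ≡ ¬φ)) = ¬3/4 = 1/4
φ ∨ ψ = 1/2 ∨ 3/4 = 3/4
φ ≡ φ = 1/2 ≡ 1/2 = 1
(φ ∨ ψ) ≡ (φ ≡ φ) = 3/4 ≡ 1 = 3/4
¬((φ ∨ ψ) ≡ (φ ≡ φ)) = ¬3/4 = 1/4
ψ ≡ ψ = 3/4 ≡ 3/4 = 1
ψ ∨ ψ = 3/4 ∨ 3/4 = 3/4
(ψ ∨ ψ) ≡ ψ = 3/4 ≡ 3/4 = 1
(ψ ≡ ψ) ≡ ((ψ ∨ ψ) ≡ ψ) = 1 ≡ 1 = 1
¬((φ ∨ ψ) ≡ (φ ≡ φ)) ⊃ ((ψ ≡ ψ) ≡ ((ψ ∨ ψ) ≡ ψ)) = 1/4 ⊃ 1 = 1
¬(¬((φ ∨ ψ) ≡ (φ ≡ φ)) ⊃ ((ψ ≡ ψ) ≡ ((ψ ∨ ψ) ≡ ψ))) = ¬1 = 0
¬(((ψ ≡ φ) ⊃ ψ) ⊃ ((φ ≡ (ψ ≡ φ)) ≡ ¬φ)) ≡ ¬(¬((φ ∨ ψ) ≡ (φ ≡ φ)) ⊃ ((ψ ≡ ψ) ≡ ((ψ ∨ ψ) ≡ ψ))) = 1/4 ≡ 0 = 3/4

3/4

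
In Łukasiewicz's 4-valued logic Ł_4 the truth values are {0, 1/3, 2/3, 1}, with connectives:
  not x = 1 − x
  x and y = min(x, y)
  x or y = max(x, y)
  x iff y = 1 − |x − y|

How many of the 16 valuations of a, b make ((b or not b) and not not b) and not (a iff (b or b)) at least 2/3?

a = 0, b = 0 ↦ 0  <
a = 0, b = 1/3 ↦ 1/3  <
a = 0, b = 2/3 ↦ 2/3  ≥
a = 0, b = 1 ↦ 1  ≥
a = 1/3, b = 0 ↦ 0  <
a = 1/3, b = 1/3 ↦ 0  <
a = 1/3, b = 2/3 ↦ 1/3  <
a = 1/3, b = 1 ↦ 2/3  ≥
a = 2/3, b = 0 ↦ 0  <
a = 2/3, b = 1/3 ↦ 1/3  <
a = 2/3, b = 2/3 ↦ 0  <
a = 2/3, b = 1 ↦ 1/3  <
a = 1, b = 0 ↦ 0  <
a = 1, b = 1/3 ↦ 1/3  <
a = 1, b = 2/3 ↦ 1/3  <
a = 1, b = 1 ↦ 0  <
So 3 of the 16 assignments meet the threshold.

3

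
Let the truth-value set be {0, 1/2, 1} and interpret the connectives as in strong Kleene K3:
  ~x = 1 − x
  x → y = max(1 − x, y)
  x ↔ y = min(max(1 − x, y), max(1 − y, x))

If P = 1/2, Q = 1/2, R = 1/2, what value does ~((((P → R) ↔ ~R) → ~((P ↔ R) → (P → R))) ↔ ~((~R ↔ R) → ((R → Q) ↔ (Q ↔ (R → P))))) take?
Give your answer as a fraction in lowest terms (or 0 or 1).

1/2

P → R = 1/2 → 1/2 = 1/2
~R = ~1/2 = 1/2
(P → R) ↔ ~R = 1/2 ↔ 1/2 = 1/2
P ↔ R = 1/2 ↔ 1/2 = 1/2
P → R = 1/2 → 1/2 = 1/2
(P ↔ R) → (P → R) = 1/2 → 1/2 = 1/2
~((P ↔ R) → (P → R)) = ~1/2 = 1/2
((P → R) ↔ ~R) → ~((P ↔ R) → (P → R)) = 1/2 → 1/2 = 1/2
~R = ~1/2 = 1/2
~R ↔ R = 1/2 ↔ 1/2 = 1/2
R → Q = 1/2 → 1/2 = 1/2
R → P = 1/2 → 1/2 = 1/2
Q ↔ (R → P) = 1/2 ↔ 1/2 = 1/2
(R → Q) ↔ (Q ↔ (R → P)) = 1/2 ↔ 1/2 = 1/2
(~R ↔ R) → ((R → Q) ↔ (Q ↔ (R → P))) = 1/2 → 1/2 = 1/2
~((~R ↔ R) → ((R → Q) ↔ (Q ↔ (R → P)))) = ~1/2 = 1/2
(((P → R) ↔ ~R) → ~((P ↔ R) → (P → R))) ↔ ~((~R ↔ R) → ((R → Q) ↔ (Q ↔ (R → P)))) = 1/2 ↔ 1/2 = 1/2
~((((P → R) ↔ ~R) → ~((P ↔ R) → (P → R))) ↔ ~((~R ↔ R) → ((R → Q) ↔ (Q ↔ (R → P))))) = ~1/2 = 1/2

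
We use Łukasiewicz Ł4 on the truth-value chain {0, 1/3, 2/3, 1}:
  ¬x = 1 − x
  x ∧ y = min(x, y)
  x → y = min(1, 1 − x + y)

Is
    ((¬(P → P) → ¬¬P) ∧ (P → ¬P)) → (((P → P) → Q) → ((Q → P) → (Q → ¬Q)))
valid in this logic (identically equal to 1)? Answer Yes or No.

No

Counterexample: take P = 1/3, Q = 1.
P → P = 1/3 → 1/3 = 1
¬(P → P) = ¬1 = 0
¬P = ¬1/3 = 2/3
¬¬P = ¬2/3 = 1/3
¬(P → P) → ¬¬P = 0 → 1/3 = 1
¬P = ¬1/3 = 2/3
P → ¬P = 1/3 → 2/3 = 1
(¬(P → P) → ¬¬P) ∧ (P → ¬P) = 1 ∧ 1 = 1
P → P = 1/3 → 1/3 = 1
(P → P) → Q = 1 → 1 = 1
Q → P = 1 → 1/3 = 1/3
¬Q = ¬1 = 0
Q → ¬Q = 1 → 0 = 0
(Q → P) → (Q → ¬Q) = 1/3 → 0 = 2/3
((P → P) → Q) → ((Q → P) → (Q → ¬Q)) = 1 → 2/3 = 2/3
((¬(P → P) → ¬¬P) ∧ (P → ¬P)) → (((P → P) → Q) → ((Q → P) → (Q → ¬Q))) = 1 → 2/3 = 2/3
This gives 2/3 ≠ 1.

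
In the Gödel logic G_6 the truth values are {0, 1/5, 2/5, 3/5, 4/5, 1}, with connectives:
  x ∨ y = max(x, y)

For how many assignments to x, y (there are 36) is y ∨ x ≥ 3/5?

27

value 1: 11 assignments (counts)
value 4/5: 9 assignments (counts)
value 3/5: 7 assignments (counts)
value 2/5: 5 assignments
value 1/5: 3 assignments
value 0: 1 assignment
So 27 of the 36 assignments meet the threshold.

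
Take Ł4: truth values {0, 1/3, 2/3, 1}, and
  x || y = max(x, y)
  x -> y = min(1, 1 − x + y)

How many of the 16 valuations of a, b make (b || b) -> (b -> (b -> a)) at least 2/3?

a = 0, b = 0 ↦ 1  ≥
a = 0, b = 1/3 ↦ 1  ≥
a = 0, b = 2/3 ↦ 1  ≥
a = 0, b = 1 ↦ 0  <
a = 1/3, b = 0 ↦ 1  ≥
a = 1/3, b = 1/3 ↦ 1  ≥
a = 1/3, b = 2/3 ↦ 1  ≥
a = 1/3, b = 1 ↦ 1/3  <
a = 2/3, b = 0 ↦ 1  ≥
a = 2/3, b = 1/3 ↦ 1  ≥
a = 2/3, b = 2/3 ↦ 1  ≥
a = 2/3, b = 1 ↦ 2/3  ≥
a = 1, b = 0 ↦ 1  ≥
a = 1, b = 1/3 ↦ 1  ≥
a = 1, b = 2/3 ↦ 1  ≥
a = 1, b = 1 ↦ 1  ≥
So 14 of the 16 assignments meet the threshold.

14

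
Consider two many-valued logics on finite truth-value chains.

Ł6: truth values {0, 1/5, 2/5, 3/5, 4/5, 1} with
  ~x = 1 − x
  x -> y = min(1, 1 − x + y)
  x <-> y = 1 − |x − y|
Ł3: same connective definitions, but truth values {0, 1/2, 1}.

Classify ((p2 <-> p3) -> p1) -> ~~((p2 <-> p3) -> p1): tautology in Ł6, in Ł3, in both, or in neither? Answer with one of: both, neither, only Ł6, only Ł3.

both

In Ł6: every assignment gives 1 — tautology.
In Ł3: every assignment gives 1 — tautology.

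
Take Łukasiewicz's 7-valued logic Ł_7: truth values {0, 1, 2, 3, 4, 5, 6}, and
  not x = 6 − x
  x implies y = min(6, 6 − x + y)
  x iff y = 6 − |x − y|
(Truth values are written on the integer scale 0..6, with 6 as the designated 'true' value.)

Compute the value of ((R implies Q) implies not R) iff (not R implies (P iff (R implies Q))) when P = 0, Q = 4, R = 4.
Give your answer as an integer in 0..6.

4

R implies Q = 4 implies 4 = 6
not R = not 4 = 2
(R implies Q) implies not R = 6 implies 2 = 2
not R = not 4 = 2
R implies Q = 4 implies 4 = 6
P iff (R implies Q) = 0 iff 6 = 0
not R implies (P iff (R implies Q)) = 2 implies 0 = 4
((R implies Q) implies not R) iff (not R implies (P iff (R implies Q))) = 2 iff 4 = 4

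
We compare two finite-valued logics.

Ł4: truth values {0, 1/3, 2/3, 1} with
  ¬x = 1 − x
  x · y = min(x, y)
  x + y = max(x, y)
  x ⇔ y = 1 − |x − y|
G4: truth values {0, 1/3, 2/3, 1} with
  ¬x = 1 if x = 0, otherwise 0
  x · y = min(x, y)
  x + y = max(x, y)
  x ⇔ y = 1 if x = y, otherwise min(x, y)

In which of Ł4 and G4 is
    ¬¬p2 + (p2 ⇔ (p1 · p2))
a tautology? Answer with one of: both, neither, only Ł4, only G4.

In Ł4: at p1 = 0, p2 = 1/3 the value is 2/3 — not a tautology.
In G4: every assignment gives 1 — tautology.

only G4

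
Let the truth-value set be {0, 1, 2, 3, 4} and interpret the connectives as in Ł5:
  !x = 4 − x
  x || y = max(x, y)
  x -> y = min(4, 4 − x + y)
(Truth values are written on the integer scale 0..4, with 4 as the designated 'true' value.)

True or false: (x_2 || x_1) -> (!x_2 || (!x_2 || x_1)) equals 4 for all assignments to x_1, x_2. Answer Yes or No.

Counterexample: take x_1 = 0, x_2 = 3.
x_2 || x_1 = 3 || 0 = 3
!x_2 = !3 = 1
!x_2 = !3 = 1
!x_2 || x_1 = 1 || 0 = 1
!x_2 || (!x_2 || x_1) = 1 || 1 = 1
(x_2 || x_1) -> (!x_2 || (!x_2 || x_1)) = 3 -> 1 = 2
This gives 2 ≠ 4.

No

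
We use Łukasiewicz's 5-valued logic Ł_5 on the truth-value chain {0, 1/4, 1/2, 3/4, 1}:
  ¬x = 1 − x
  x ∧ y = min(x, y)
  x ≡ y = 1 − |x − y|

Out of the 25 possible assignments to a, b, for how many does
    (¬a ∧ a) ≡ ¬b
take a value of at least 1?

5

value 1: 5 assignments (counts)
value 3/4: 8 assignments
value 1/2: 6 assignments
value 1/4: 4 assignments
value 0: 2 assignments
So 5 of the 25 assignments meet the threshold.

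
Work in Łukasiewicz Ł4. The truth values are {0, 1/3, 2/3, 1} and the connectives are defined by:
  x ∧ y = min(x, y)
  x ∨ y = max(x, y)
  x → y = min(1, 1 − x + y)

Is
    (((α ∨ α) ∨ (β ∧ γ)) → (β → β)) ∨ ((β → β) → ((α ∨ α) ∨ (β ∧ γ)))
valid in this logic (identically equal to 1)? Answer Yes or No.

At α = 2/3, β = 2/3, γ = 0, for instance:
α ∨ α = 2/3 ∨ 2/3 = 2/3
β ∧ γ = 2/3 ∧ 0 = 0
(α ∨ α) ∨ (β ∧ γ) = 2/3 ∨ 0 = 2/3
β → β = 2/3 → 2/3 = 1
((α ∨ α) ∨ (β ∧ γ)) → (β → β) = 2/3 → 1 = 1
(β → β) → ((α ∨ α) ∨ (β ∧ γ)) = 1 → 2/3 = 2/3
(((α ∨ α) ∨ (β ∧ γ)) → (β → β)) ∨ ((β → β) → ((α ∨ α) ∨ (β ∧ γ))) = 1 ∨ 2/3 = 1
and checking the remaining 63 assignments likewise gives ≥ 1 in every case.

Yes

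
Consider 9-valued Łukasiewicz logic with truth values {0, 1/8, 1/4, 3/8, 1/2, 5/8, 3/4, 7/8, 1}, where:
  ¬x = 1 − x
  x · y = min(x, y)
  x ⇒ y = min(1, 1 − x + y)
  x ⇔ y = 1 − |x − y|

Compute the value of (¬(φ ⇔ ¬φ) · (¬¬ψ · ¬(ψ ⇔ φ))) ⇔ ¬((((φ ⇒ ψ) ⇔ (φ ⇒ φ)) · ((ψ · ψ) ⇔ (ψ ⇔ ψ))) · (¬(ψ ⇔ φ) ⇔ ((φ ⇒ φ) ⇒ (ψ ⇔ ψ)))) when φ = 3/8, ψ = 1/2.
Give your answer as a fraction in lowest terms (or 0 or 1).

¬φ = ¬3/8 = 5/8
φ ⇔ ¬φ = 3/8 ⇔ 5/8 = 3/4
¬(φ ⇔ ¬φ) = ¬3/4 = 1/4
¬ψ = ¬1/2 = 1/2
¬¬ψ = ¬1/2 = 1/2
ψ ⇔ φ = 1/2 ⇔ 3/8 = 7/8
¬(ψ ⇔ φ) = ¬7/8 = 1/8
¬¬ψ · ¬(ψ ⇔ φ) = 1/2 · 1/8 = 1/8
¬(φ ⇔ ¬φ) · (¬¬ψ · ¬(ψ ⇔ φ)) = 1/4 · 1/8 = 1/8
φ ⇒ ψ = 3/8 ⇒ 1/2 = 1
φ ⇒ φ = 3/8 ⇒ 3/8 = 1
(φ ⇒ ψ) ⇔ (φ ⇒ φ) = 1 ⇔ 1 = 1
ψ · ψ = 1/2 · 1/2 = 1/2
ψ ⇔ ψ = 1/2 ⇔ 1/2 = 1
(ψ · ψ) ⇔ (ψ ⇔ ψ) = 1/2 ⇔ 1 = 1/2
((φ ⇒ ψ) ⇔ (φ ⇒ φ)) · ((ψ · ψ) ⇔ (ψ ⇔ ψ)) = 1 · 1/2 = 1/2
ψ ⇔ φ = 1/2 ⇔ 3/8 = 7/8
¬(ψ ⇔ φ) = ¬7/8 = 1/8
φ ⇒ φ = 3/8 ⇒ 3/8 = 1
ψ ⇔ ψ = 1/2 ⇔ 1/2 = 1
(φ ⇒ φ) ⇒ (ψ ⇔ ψ) = 1 ⇒ 1 = 1
¬(ψ ⇔ φ) ⇔ ((φ ⇒ φ) ⇒ (ψ ⇔ ψ)) = 1/8 ⇔ 1 = 1/8
(((φ ⇒ ψ) ⇔ (φ ⇒ φ)) · ((ψ · ψ) ⇔ (ψ ⇔ ψ))) · (¬(ψ ⇔ φ) ⇔ ((φ ⇒ φ) ⇒ (ψ ⇔ ψ))) = 1/2 · 1/8 = 1/8
¬((((φ ⇒ ψ) ⇔ (φ ⇒ φ)) · ((ψ · ψ) ⇔ (ψ ⇔ ψ))) · (¬(ψ ⇔ φ) ⇔ ((φ ⇒ φ) ⇒ (ψ ⇔ ψ)))) = ¬1/8 = 7/8
(¬(φ ⇔ ¬φ) · (¬¬ψ · ¬(ψ ⇔ φ))) ⇔ ¬((((φ ⇒ ψ) ⇔ (φ ⇒ φ)) · ((ψ · ψ) ⇔ (ψ ⇔ ψ))) · (¬(ψ ⇔ φ) ⇔ ((φ ⇒ φ) ⇒ (ψ ⇔ ψ)))) = 1/8 ⇔ 7/8 = 1/4

1/4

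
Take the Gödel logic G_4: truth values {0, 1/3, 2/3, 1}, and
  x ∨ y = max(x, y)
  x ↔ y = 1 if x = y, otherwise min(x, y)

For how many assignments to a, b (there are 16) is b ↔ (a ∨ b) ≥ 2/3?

a = 0, b = 0 ↦ 1  ≥
a = 0, b = 1/3 ↦ 1  ≥
a = 0, b = 2/3 ↦ 1  ≥
a = 0, b = 1 ↦ 1  ≥
a = 1/3, b = 0 ↦ 0  <
a = 1/3, b = 1/3 ↦ 1  ≥
a = 1/3, b = 2/3 ↦ 1  ≥
a = 1/3, b = 1 ↦ 1  ≥
a = 2/3, b = 0 ↦ 0  <
a = 2/3, b = 1/3 ↦ 1/3  <
a = 2/3, b = 2/3 ↦ 1  ≥
a = 2/3, b = 1 ↦ 1  ≥
a = 1, b = 0 ↦ 0  <
a = 1, b = 1/3 ↦ 1/3  <
a = 1, b = 2/3 ↦ 2/3  ≥
a = 1, b = 1 ↦ 1  ≥
So 11 of the 16 assignments meet the threshold.

11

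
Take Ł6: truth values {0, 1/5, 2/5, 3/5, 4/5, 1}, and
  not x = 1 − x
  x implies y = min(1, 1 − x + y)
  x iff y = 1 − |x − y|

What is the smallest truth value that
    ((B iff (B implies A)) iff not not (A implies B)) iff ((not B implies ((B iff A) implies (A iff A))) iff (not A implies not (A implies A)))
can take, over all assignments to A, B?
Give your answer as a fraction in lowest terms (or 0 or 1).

Take A = 0, B = 2/5:
B implies A = 2/5 implies 0 = 3/5
B iff (B implies A) = 2/5 iff 3/5 = 4/5
A implies B = 0 implies 2/5 = 1
not (A implies B) = not 1 = 0
not not (A implies B) = not 0 = 1
(B iff (B implies A)) iff not not (A implies B) = 4/5 iff 1 = 4/5
not B = not 2/5 = 3/5
B iff A = 2/5 iff 0 = 3/5
A iff A = 0 iff 0 = 1
(B iff A) implies (A iff A) = 3/5 implies 1 = 1
not B implies ((B iff A) implies (A iff A)) = 3/5 implies 1 = 1
not A = not 0 = 1
A implies A = 0 implies 0 = 1
not (A implies A) = not 1 = 0
not A implies not (A implies A) = 1 implies 0 = 0
(not B implies ((B iff A) implies (A iff A))) iff (not A implies not (A implies A)) = 1 iff 0 = 0
((B iff (B implies A)) iff not not (A implies B)) iff ((not B implies ((B iff A) implies (A iff A))) iff (not A implies not (A implies A))) = 4/5 iff 0 = 1/5
No assignment yields a value below 1/5, so this is the minimum.

1/5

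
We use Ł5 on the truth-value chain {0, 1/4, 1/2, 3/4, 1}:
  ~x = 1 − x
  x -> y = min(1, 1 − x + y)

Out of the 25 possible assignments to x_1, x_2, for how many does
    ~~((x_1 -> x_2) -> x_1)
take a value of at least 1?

9

value 1: 9 assignments (counts)
value 3/4: 3 assignments
value 1/2: 4 assignments
value 1/4: 4 assignments
value 0: 5 assignments
So 9 of the 25 assignments meet the threshold.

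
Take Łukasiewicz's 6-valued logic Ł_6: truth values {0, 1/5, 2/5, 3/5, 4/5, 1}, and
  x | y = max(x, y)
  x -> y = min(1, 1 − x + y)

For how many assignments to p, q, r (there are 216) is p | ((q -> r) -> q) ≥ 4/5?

136

value 1: 96 assignments (counts)
value 4/5: 40 assignments (counts)
value 3/5: 32 assignments
value 2/5: 26 assignments
value 1/5: 16 assignments
value 0: 6 assignments
So 136 of the 216 assignments meet the threshold.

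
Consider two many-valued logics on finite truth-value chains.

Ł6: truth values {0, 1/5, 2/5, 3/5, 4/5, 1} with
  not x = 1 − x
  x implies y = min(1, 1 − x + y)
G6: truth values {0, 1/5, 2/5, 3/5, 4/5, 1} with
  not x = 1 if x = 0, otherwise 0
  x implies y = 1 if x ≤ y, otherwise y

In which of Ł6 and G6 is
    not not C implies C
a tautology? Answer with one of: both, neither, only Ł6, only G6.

In Ł6: every assignment gives 1 — tautology.
In G6: at C = 1/5 the value is 1/5 — not a tautology.

only Ł6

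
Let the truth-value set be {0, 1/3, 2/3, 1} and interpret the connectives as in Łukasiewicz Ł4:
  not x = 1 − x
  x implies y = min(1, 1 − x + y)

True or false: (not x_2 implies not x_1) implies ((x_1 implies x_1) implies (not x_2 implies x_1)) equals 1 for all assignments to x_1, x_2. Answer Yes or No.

No

Counterexample: take x_1 = 0, x_2 = 0.
not x_2 = not 0 = 1
not x_1 = not 0 = 1
not x_2 implies not x_1 = 1 implies 1 = 1
x_1 implies x_1 = 0 implies 0 = 1
not x_2 = not 0 = 1
not x_2 implies x_1 = 1 implies 0 = 0
(x_1 implies x_1) implies (not x_2 implies x_1) = 1 implies 0 = 0
(not x_2 implies not x_1) implies ((x_1 implies x_1) implies (not x_2 implies x_1)) = 1 implies 0 = 0
This gives 0 ≠ 1.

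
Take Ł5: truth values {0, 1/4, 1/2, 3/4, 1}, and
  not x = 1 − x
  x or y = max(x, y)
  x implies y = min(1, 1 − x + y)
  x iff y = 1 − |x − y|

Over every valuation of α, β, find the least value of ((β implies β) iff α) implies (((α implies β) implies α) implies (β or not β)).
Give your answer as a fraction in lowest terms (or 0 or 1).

Take α = 1, β = 1/2:
β implies β = 1/2 implies 1/2 = 1
(β implies β) iff α = 1 iff 1 = 1
α implies β = 1 implies 1/2 = 1/2
(α implies β) implies α = 1/2 implies 1 = 1
not β = not 1/2 = 1/2
β or not β = 1/2 or 1/2 = 1/2
((α implies β) implies α) implies (β or not β) = 1 implies 1/2 = 1/2
((β implies β) iff α) implies (((α implies β) implies α) implies (β or not β)) = 1 implies 1/2 = 1/2
No assignment yields a value below 1/2, so this is the minimum.

1/2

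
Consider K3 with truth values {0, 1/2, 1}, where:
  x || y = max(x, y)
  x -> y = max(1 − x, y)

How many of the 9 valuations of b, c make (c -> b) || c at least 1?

7

b = 0, c = 0 ↦ 1  ≥
b = 0, c = 1/2 ↦ 1/2  <
b = 0, c = 1 ↦ 1  ≥
b = 1/2, c = 0 ↦ 1  ≥
b = 1/2, c = 1/2 ↦ 1/2  <
b = 1/2, c = 1 ↦ 1  ≥
b = 1, c = 0 ↦ 1  ≥
b = 1, c = 1/2 ↦ 1  ≥
b = 1, c = 1 ↦ 1  ≥
So 7 of the 9 assignments meet the threshold.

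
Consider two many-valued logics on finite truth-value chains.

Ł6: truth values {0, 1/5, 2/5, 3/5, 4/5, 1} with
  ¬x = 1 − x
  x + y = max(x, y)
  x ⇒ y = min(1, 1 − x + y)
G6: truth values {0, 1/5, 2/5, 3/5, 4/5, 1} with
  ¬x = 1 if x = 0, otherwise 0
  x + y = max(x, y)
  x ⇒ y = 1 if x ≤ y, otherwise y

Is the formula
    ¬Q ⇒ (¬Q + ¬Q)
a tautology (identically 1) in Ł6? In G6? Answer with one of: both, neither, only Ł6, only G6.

both

In Ł6: every assignment gives 1 — tautology.
In G6: every assignment gives 1 — tautology.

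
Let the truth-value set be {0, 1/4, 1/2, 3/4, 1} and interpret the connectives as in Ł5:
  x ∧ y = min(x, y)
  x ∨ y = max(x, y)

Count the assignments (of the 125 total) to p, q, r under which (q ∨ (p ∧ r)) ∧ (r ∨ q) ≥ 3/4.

62

value 1: 29 assignments (counts)
value 3/4: 33 assignments (counts)
value 1/2: 31 assignments
value 1/4: 23 assignments
value 0: 9 assignments
So 62 of the 125 assignments meet the threshold.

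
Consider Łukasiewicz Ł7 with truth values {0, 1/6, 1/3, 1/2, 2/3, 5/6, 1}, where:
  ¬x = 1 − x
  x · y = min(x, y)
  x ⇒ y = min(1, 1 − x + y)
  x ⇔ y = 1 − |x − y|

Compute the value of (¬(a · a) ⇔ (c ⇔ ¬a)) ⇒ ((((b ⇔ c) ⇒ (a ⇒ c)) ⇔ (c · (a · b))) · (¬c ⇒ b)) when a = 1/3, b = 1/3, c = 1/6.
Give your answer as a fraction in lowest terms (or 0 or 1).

a · a = 1/3 · 1/3 = 1/3
¬(a · a) = ¬1/3 = 2/3
¬a = ¬1/3 = 2/3
c ⇔ ¬a = 1/6 ⇔ 2/3 = 1/2
¬(a · a) ⇔ (c ⇔ ¬a) = 2/3 ⇔ 1/2 = 5/6
b ⇔ c = 1/3 ⇔ 1/6 = 5/6
a ⇒ c = 1/3 ⇒ 1/6 = 5/6
(b ⇔ c) ⇒ (a ⇒ c) = 5/6 ⇒ 5/6 = 1
a · b = 1/3 · 1/3 = 1/3
c · (a · b) = 1/6 · 1/3 = 1/6
((b ⇔ c) ⇒ (a ⇒ c)) ⇔ (c · (a · b)) = 1 ⇔ 1/6 = 1/6
¬c = ¬1/6 = 5/6
¬c ⇒ b = 5/6 ⇒ 1/3 = 1/2
(((b ⇔ c) ⇒ (a ⇒ c)) ⇔ (c · (a · b))) · (¬c ⇒ b) = 1/6 · 1/2 = 1/6
(¬(a · a) ⇔ (c ⇔ ¬a)) ⇒ ((((b ⇔ c) ⇒ (a ⇒ c)) ⇔ (c · (a · b))) · (¬c ⇒ b)) = 5/6 ⇒ 1/6 = 1/3

1/3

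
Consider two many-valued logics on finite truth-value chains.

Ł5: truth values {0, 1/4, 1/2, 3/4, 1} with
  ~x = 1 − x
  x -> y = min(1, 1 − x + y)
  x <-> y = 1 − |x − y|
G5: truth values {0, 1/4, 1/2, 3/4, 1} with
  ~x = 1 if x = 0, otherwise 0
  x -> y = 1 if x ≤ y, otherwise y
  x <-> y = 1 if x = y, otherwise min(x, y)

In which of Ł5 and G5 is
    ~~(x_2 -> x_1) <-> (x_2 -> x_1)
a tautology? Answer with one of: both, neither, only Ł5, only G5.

In Ł5: every assignment gives 1 — tautology.
In G5: at x_1 = 1/4, x_2 = 1/2 the value is 1/4 — not a tautology.

only Ł5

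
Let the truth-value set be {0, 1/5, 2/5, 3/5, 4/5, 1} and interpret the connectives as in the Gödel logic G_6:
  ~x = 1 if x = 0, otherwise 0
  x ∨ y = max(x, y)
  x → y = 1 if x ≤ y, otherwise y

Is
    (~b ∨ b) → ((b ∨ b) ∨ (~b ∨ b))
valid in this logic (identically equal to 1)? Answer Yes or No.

Yes

b = 0 ↦ 1
b = 1/5 ↦ 1
b = 2/5 ↦ 1
b = 3/5 ↦ 1
b = 4/5 ↦ 1
b = 1 ↦ 1
Every assignment gives a value ≥ 1.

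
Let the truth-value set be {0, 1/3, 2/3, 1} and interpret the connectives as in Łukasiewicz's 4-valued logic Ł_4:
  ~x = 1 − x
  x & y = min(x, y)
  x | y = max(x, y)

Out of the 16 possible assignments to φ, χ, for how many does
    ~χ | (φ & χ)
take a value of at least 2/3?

12

φ = 0, χ = 0 ↦ 1  ≥
φ = 0, χ = 1/3 ↦ 2/3  ≥
φ = 0, χ = 2/3 ↦ 1/3  <
φ = 0, χ = 1 ↦ 0  <
φ = 1/3, χ = 0 ↦ 1  ≥
φ = 1/3, χ = 1/3 ↦ 2/3  ≥
φ = 1/3, χ = 2/3 ↦ 1/3  <
φ = 1/3, χ = 1 ↦ 1/3  <
φ = 2/3, χ = 0 ↦ 1  ≥
φ = 2/3, χ = 1/3 ↦ 2/3  ≥
φ = 2/3, χ = 2/3 ↦ 2/3  ≥
φ = 2/3, χ = 1 ↦ 2/3  ≥
φ = 1, χ = 0 ↦ 1  ≥
φ = 1, χ = 1/3 ↦ 2/3  ≥
φ = 1, χ = 2/3 ↦ 2/3  ≥
φ = 1, χ = 1 ↦ 1  ≥
So 12 of the 16 assignments meet the threshold.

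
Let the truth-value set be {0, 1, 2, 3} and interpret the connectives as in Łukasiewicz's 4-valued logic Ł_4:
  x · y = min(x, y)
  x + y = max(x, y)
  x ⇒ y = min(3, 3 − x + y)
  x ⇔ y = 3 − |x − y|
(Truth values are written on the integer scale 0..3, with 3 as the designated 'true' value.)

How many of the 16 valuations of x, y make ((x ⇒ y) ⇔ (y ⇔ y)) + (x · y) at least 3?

x = 0, y = 0 ↦ 3  ≥
x = 0, y = 1 ↦ 3  ≥
x = 0, y = 2 ↦ 3  ≥
x = 0, y = 3 ↦ 3  ≥
x = 1, y = 0 ↦ 2  <
x = 1, y = 1 ↦ 3  ≥
x = 1, y = 2 ↦ 3  ≥
x = 1, y = 3 ↦ 3  ≥
x = 2, y = 0 ↦ 1  <
x = 2, y = 1 ↦ 2  <
x = 2, y = 2 ↦ 3  ≥
x = 2, y = 3 ↦ 3  ≥
x = 3, y = 0 ↦ 0  <
x = 3, y = 1 ↦ 1  <
x = 3, y = 2 ↦ 2  <
x = 3, y = 3 ↦ 3  ≥
So 10 of the 16 assignments meet the threshold.

10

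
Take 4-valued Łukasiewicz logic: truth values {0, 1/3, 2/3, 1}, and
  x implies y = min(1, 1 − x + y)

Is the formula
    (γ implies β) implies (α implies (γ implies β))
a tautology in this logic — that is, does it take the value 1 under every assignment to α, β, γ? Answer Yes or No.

At α = 0, β = 2/3, γ = 1, for instance:
γ implies β = 1 implies 2/3 = 2/3
α implies (γ implies β) = 0 implies 2/3 = 1
(γ implies β) implies (α implies (γ implies β)) = 2/3 implies 1 = 1
and checking the remaining 63 assignments likewise gives ≥ 1 in every case.

Yes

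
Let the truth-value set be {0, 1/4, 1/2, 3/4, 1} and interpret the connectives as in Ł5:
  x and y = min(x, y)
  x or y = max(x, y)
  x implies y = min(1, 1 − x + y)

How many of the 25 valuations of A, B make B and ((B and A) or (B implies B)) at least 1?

value 1: 5 assignments (counts)
value 3/4: 5 assignments
value 1/2: 5 assignments
value 1/4: 5 assignments
value 0: 5 assignments
So 5 of the 25 assignments meet the threshold.

5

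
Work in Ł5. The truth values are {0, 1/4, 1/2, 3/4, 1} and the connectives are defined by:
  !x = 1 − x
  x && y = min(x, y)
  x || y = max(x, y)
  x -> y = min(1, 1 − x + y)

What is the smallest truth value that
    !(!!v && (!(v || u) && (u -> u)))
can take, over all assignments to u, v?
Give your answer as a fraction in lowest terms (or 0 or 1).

1/2

Take u = 0, v = 1/2:
!v = !1/2 = 1/2
!!v = !1/2 = 1/2
v || u = 1/2 || 0 = 1/2
!(v || u) = !1/2 = 1/2
u -> u = 0 -> 0 = 1
!(v || u) && (u -> u) = 1/2 && 1 = 1/2
!!v && (!(v || u) && (u -> u)) = 1/2 && 1/2 = 1/2
!(!!v && (!(v || u) && (u -> u))) = !1/2 = 1/2
No assignment yields a value below 1/2, so this is the minimum.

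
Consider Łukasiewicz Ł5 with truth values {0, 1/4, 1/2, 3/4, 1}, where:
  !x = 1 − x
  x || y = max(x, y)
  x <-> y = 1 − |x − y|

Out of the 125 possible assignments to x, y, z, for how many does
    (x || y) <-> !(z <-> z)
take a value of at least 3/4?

20

value 1: 5 assignments (counts)
value 3/4: 15 assignments (counts)
value 1/2: 25 assignments
value 1/4: 35 assignments
value 0: 45 assignments
So 20 of the 125 assignments meet the threshold.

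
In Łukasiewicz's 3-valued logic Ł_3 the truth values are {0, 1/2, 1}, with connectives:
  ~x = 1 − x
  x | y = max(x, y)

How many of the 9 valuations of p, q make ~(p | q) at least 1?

p = 0, q = 0 ↦ 1  ≥
p = 0, q = 1/2 ↦ 1/2  <
p = 0, q = 1 ↦ 0  <
p = 1/2, q = 0 ↦ 1/2  <
p = 1/2, q = 1/2 ↦ 1/2  <
p = 1/2, q = 1 ↦ 0  <
p = 1, q = 0 ↦ 0  <
p = 1, q = 1/2 ↦ 0  <
p = 1, q = 1 ↦ 0  <
So 1 of the 9 assignments meets the threshold.

1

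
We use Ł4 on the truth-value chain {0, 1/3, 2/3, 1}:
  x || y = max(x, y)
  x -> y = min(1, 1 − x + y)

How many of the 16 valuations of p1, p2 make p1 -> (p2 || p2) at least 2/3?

p1 = 0, p2 = 0 ↦ 1  ≥
p1 = 0, p2 = 1/3 ↦ 1  ≥
p1 = 0, p2 = 2/3 ↦ 1  ≥
p1 = 0, p2 = 1 ↦ 1  ≥
p1 = 1/3, p2 = 0 ↦ 2/3  ≥
p1 = 1/3, p2 = 1/3 ↦ 1  ≥
p1 = 1/3, p2 = 2/3 ↦ 1  ≥
p1 = 1/3, p2 = 1 ↦ 1  ≥
p1 = 2/3, p2 = 0 ↦ 1/3  <
p1 = 2/3, p2 = 1/3 ↦ 2/3  ≥
p1 = 2/3, p2 = 2/3 ↦ 1  ≥
p1 = 2/3, p2 = 1 ↦ 1  ≥
p1 = 1, p2 = 0 ↦ 0  <
p1 = 1, p2 = 1/3 ↦ 1/3  <
p1 = 1, p2 = 2/3 ↦ 2/3  ≥
p1 = 1, p2 = 1 ↦ 1  ≥
So 13 of the 16 assignments meet the threshold.

13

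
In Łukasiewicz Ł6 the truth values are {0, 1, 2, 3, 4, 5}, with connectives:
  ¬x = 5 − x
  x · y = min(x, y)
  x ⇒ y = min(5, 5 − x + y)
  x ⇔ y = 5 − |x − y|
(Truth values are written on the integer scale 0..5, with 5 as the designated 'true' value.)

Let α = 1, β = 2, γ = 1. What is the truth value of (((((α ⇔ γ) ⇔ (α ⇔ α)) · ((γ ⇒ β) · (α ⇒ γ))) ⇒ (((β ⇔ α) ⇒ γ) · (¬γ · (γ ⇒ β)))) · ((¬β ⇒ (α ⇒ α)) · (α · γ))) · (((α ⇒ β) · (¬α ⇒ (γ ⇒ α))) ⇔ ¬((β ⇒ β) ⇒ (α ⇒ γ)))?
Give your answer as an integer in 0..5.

0

α ⇔ γ = 1 ⇔ 1 = 5
α ⇔ α = 1 ⇔ 1 = 5
(α ⇔ γ) ⇔ (α ⇔ α) = 5 ⇔ 5 = 5
γ ⇒ β = 1 ⇒ 2 = 5
α ⇒ γ = 1 ⇒ 1 = 5
(γ ⇒ β) · (α ⇒ γ) = 5 · 5 = 5
((α ⇔ γ) ⇔ (α ⇔ α)) · ((γ ⇒ β) · (α ⇒ γ)) = 5 · 5 = 5
β ⇔ α = 2 ⇔ 1 = 4
(β ⇔ α) ⇒ γ = 4 ⇒ 1 = 2
¬γ = ¬1 = 4
γ ⇒ β = 1 ⇒ 2 = 5
¬γ · (γ ⇒ β) = 4 · 5 = 4
((β ⇔ α) ⇒ γ) · (¬γ · (γ ⇒ β)) = 2 · 4 = 2
(((α ⇔ γ) ⇔ (α ⇔ α)) · ((γ ⇒ β) · (α ⇒ γ))) ⇒ (((β ⇔ α) ⇒ γ) · (¬γ · (γ ⇒ β))) = 5 ⇒ 2 = 2
¬β = ¬2 = 3
α ⇒ α = 1 ⇒ 1 = 5
¬β ⇒ (α ⇒ α) = 3 ⇒ 5 = 5
α · γ = 1 · 1 = 1
(¬β ⇒ (α ⇒ α)) · (α · γ) = 5 · 1 = 1
((((α ⇔ γ) ⇔ (α ⇔ α)) · ((γ ⇒ β) · (α ⇒ γ))) ⇒ (((β ⇔ α) ⇒ γ) · (¬γ · (γ ⇒ β)))) · ((¬β ⇒ (α ⇒ α)) · (α · γ)) = 2 · 1 = 1
α ⇒ β = 1 ⇒ 2 = 5
¬α = ¬1 = 4
γ ⇒ α = 1 ⇒ 1 = 5
¬α ⇒ (γ ⇒ α) = 4 ⇒ 5 = 5
(α ⇒ β) · (¬α ⇒ (γ ⇒ α)) = 5 · 5 = 5
β ⇒ β = 2 ⇒ 2 = 5
α ⇒ γ = 1 ⇒ 1 = 5
(β ⇒ β) ⇒ (α ⇒ γ) = 5 ⇒ 5 = 5
¬((β ⇒ β) ⇒ (α ⇒ γ)) = ¬5 = 0
((α ⇒ β) · (¬α ⇒ (γ ⇒ α))) ⇔ ¬((β ⇒ β) ⇒ (α ⇒ γ)) = 5 ⇔ 0 = 0
(((((α ⇔ γ) ⇔ (α ⇔ α)) · ((γ ⇒ β) · (α ⇒ γ))) ⇒ (((β ⇔ α) ⇒ γ) · (¬γ · (γ ⇒ β)))) · ((¬β ⇒ (α ⇒ α)) · (α · γ))) · (((α ⇒ β) · (¬α ⇒ (γ ⇒ α))) ⇔ ¬((β ⇒ β) ⇒ (α ⇒ γ))) = 1 · 0 = 0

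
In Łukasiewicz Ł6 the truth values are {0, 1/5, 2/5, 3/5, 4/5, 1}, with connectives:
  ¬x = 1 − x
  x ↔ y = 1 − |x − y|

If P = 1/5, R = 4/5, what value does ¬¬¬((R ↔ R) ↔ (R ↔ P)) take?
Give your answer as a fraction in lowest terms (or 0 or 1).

3/5

R ↔ R = 4/5 ↔ 4/5 = 1
R ↔ P = 4/5 ↔ 1/5 = 2/5
(R ↔ R) ↔ (R ↔ P) = 1 ↔ 2/5 = 2/5
¬((R ↔ R) ↔ (R ↔ P)) = ¬2/5 = 3/5
¬¬((R ↔ R) ↔ (R ↔ P)) = ¬3/5 = 2/5
¬¬¬((R ↔ R) ↔ (R ↔ P)) = ¬2/5 = 3/5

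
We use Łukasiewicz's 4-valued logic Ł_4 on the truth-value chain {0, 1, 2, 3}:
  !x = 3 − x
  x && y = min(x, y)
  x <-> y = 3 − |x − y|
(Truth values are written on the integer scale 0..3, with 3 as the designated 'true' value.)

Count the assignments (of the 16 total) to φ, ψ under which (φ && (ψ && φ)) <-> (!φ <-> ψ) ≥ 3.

φ = 0, ψ = 0 ↦ 3  ≥
φ = 0, ψ = 1 ↦ 2  <
φ = 0, ψ = 2 ↦ 1  <
φ = 0, ψ = 3 ↦ 0  <
φ = 1, ψ = 0 ↦ 2  <
φ = 1, ψ = 1 ↦ 2  <
φ = 1, ψ = 2 ↦ 1  <
φ = 1, ψ = 3 ↦ 2  <
φ = 2, ψ = 0 ↦ 1  <
φ = 2, ψ = 1 ↦ 1  <
φ = 2, ψ = 2 ↦ 3  ≥
φ = 2, ψ = 3 ↦ 2  <
φ = 3, ψ = 0 ↦ 0  <
φ = 3, ψ = 1 ↦ 2  <
φ = 3, ψ = 2 ↦ 2  <
φ = 3, ψ = 3 ↦ 0  <
So 2 of the 16 assignments meet the threshold.

2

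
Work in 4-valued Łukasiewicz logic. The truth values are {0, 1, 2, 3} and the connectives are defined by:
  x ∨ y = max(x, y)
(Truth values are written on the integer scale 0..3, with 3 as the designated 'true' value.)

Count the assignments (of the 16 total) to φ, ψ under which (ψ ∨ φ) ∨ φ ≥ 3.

7

φ = 0, ψ = 0 ↦ 0  <
φ = 0, ψ = 1 ↦ 1  <
φ = 0, ψ = 2 ↦ 2  <
φ = 0, ψ = 3 ↦ 3  ≥
φ = 1, ψ = 0 ↦ 1  <
φ = 1, ψ = 1 ↦ 1  <
φ = 1, ψ = 2 ↦ 2  <
φ = 1, ψ = 3 ↦ 3  ≥
φ = 2, ψ = 0 ↦ 2  <
φ = 2, ψ = 1 ↦ 2  <
φ = 2, ψ = 2 ↦ 2  <
φ = 2, ψ = 3 ↦ 3  ≥
φ = 3, ψ = 0 ↦ 3  ≥
φ = 3, ψ = 1 ↦ 3  ≥
φ = 3, ψ = 2 ↦ 3  ≥
φ = 3, ψ = 3 ↦ 3  ≥
So 7 of the 16 assignments meet the threshold.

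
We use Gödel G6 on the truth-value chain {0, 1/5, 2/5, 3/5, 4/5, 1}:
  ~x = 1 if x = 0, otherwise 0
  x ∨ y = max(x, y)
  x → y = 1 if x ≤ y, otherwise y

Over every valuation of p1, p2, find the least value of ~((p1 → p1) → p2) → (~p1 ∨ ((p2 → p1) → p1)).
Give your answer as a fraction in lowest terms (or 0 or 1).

1/5

Take p1 = 1/5, p2 = 0:
p1 → p1 = 1/5 → 1/5 = 1
(p1 → p1) → p2 = 1 → 0 = 0
~((p1 → p1) → p2) = ~0 = 1
~p1 = ~1/5 = 0
p2 → p1 = 0 → 1/5 = 1
(p2 → p1) → p1 = 1 → 1/5 = 1/5
~p1 ∨ ((p2 → p1) → p1) = 0 ∨ 1/5 = 1/5
~((p1 → p1) → p2) → (~p1 ∨ ((p2 → p1) → p1)) = 1 → 1/5 = 1/5
No assignment yields a value below 1/5, so this is the minimum.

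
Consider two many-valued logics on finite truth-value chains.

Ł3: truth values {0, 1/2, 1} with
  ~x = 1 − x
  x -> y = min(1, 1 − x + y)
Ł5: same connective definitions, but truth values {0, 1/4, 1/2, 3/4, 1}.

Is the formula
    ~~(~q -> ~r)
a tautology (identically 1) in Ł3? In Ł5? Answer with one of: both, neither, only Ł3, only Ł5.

In Ł3: at q = 0, r = 1/2 the value is 1/2 — not a tautology.
In Ł5: at q = 0, r = 1/4 the value is 3/4 — not a tautology.

neither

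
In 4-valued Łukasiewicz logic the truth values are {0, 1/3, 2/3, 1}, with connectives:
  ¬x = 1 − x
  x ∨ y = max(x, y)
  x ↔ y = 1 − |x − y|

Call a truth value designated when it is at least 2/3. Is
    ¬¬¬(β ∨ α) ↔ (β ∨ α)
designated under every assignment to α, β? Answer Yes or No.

No

Counterexample: take α = 0, β = 0.
β ∨ α = 0 ∨ 0 = 0
¬(β ∨ α) = ¬0 = 1
¬¬(β ∨ α) = ¬1 = 0
¬¬¬(β ∨ α) = ¬0 = 1
¬¬¬(β ∨ α) ↔ (β ∨ α) = 1 ↔ 0 = 0
This gives 0, which is below 2/3.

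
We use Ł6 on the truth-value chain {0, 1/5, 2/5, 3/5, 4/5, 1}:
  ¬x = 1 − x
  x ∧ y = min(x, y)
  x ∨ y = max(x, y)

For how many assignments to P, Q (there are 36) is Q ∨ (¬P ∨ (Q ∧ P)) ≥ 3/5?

27

value 1: 11 assignments (counts)
value 4/5: 9 assignments (counts)
value 3/5: 7 assignments (counts)
value 2/5: 5 assignments
value 1/5: 3 assignments
value 0: 1 assignment
So 27 of the 36 assignments meet the threshold.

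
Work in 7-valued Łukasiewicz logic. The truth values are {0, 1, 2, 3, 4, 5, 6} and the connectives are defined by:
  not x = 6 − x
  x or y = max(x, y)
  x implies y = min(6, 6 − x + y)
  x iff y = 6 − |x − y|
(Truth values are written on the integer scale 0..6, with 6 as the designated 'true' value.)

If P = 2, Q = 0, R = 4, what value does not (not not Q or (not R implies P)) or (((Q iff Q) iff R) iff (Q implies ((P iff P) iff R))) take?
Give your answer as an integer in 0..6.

4

not Q = not 0 = 6
not not Q = not 6 = 0
not R = not 4 = 2
not R implies P = 2 implies 2 = 6
not not Q or (not R implies P) = 0 or 6 = 6
not (not not Q or (not R implies P)) = not 6 = 0
Q iff Q = 0 iff 0 = 6
(Q iff Q) iff R = 6 iff 4 = 4
P iff P = 2 iff 2 = 6
(P iff P) iff R = 6 iff 4 = 4
Q implies ((P iff P) iff R) = 0 implies 4 = 6
((Q iff Q) iff R) iff (Q implies ((P iff P) iff R)) = 4 iff 6 = 4
not (not not Q or (not R implies P)) or (((Q iff Q) iff R) iff (Q implies ((P iff P) iff R))) = 0 or 4 = 4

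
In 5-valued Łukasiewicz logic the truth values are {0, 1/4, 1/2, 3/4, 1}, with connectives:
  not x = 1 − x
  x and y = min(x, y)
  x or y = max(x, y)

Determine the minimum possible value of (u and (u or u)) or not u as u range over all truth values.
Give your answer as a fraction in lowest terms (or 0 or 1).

Take u = 1/2:
u or u = 1/2 or 1/2 = 1/2
u and (u or u) = 1/2 and 1/2 = 1/2
not u = not 1/2 = 1/2
(u and (u or u)) or not u = 1/2 or 1/2 = 1/2
No assignment yields a value below 1/2, so this is the minimum.

1/2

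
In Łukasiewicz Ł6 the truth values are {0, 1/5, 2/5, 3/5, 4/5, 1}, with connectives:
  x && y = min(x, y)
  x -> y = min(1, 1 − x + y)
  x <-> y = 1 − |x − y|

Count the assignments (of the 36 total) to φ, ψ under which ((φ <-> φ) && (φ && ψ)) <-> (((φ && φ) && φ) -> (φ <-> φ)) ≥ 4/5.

4

value 1: 1 assignment (counts)
value 4/5: 3 assignments (counts)
value 3/5: 5 assignments
value 2/5: 7 assignments
value 1/5: 9 assignments
value 0: 11 assignments
So 4 of the 36 assignments meet the threshold.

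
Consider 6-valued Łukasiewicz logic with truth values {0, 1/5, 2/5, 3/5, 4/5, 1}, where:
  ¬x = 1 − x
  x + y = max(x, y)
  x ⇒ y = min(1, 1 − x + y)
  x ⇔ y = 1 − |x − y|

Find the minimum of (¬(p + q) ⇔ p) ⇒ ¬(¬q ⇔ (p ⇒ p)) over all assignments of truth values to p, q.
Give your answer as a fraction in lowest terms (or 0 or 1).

Take p = 2/5, q = 0:
p + q = 2/5 + 0 = 2/5
¬(p + q) = ¬2/5 = 3/5
¬(p + q) ⇔ p = 3/5 ⇔ 2/5 = 4/5
¬q = ¬0 = 1
p ⇒ p = 2/5 ⇒ 2/5 = 1
¬q ⇔ (p ⇒ p) = 1 ⇔ 1 = 1
¬(¬q ⇔ (p ⇒ p)) = ¬1 = 0
(¬(p + q) ⇔ p) ⇒ ¬(¬q ⇔ (p ⇒ p)) = 4/5 ⇒ 0 = 1/5
No assignment yields a value below 1/5, so this is the minimum.

1/5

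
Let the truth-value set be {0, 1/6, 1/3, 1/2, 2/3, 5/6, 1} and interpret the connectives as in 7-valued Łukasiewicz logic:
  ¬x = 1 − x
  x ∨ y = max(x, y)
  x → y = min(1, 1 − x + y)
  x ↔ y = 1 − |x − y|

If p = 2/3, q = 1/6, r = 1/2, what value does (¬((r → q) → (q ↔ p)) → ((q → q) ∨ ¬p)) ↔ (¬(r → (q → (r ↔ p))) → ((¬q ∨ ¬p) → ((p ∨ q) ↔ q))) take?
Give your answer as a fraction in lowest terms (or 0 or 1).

1

r → q = 1/2 → 1/6 = 2/3
q ↔ p = 1/6 ↔ 2/3 = 1/2
(r → q) → (q ↔ p) = 2/3 → 1/2 = 5/6
¬((r → q) → (q ↔ p)) = ¬5/6 = 1/6
q → q = 1/6 → 1/6 = 1
¬p = ¬2/3 = 1/3
(q → q) ∨ ¬p = 1 ∨ 1/3 = 1
¬((r → q) → (q ↔ p)) → ((q → q) ∨ ¬p) = 1/6 → 1 = 1
r ↔ p = 1/2 ↔ 2/3 = 5/6
q → (r ↔ p) = 1/6 → 5/6 = 1
r → (q → (r ↔ p)) = 1/2 → 1 = 1
¬(r → (q → (r ↔ p))) = ¬1 = 0
¬q = ¬1/6 = 5/6
¬p = ¬2/3 = 1/3
¬q ∨ ¬p = 5/6 ∨ 1/3 = 5/6
p ∨ q = 2/3 ∨ 1/6 = 2/3
(p ∨ q) ↔ q = 2/3 ↔ 1/6 = 1/2
(¬q ∨ ¬p) → ((p ∨ q) ↔ q) = 5/6 → 1/2 = 2/3
¬(r → (q → (r ↔ p))) → ((¬q ∨ ¬p) → ((p ∨ q) ↔ q)) = 0 → 2/3 = 1
(¬((r → q) → (q ↔ p)) → ((q → q) ∨ ¬p)) ↔ (¬(r → (q → (r ↔ p))) → ((¬q ∨ ¬p) → ((p ∨ q) ↔ q))) = 1 ↔ 1 = 1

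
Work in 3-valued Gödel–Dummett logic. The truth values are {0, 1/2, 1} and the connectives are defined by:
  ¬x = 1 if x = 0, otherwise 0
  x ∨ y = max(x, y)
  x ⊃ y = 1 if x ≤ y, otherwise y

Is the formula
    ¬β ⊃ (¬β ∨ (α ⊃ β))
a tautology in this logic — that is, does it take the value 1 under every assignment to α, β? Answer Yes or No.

Yes

α = 0, β = 0 ↦ 1
α = 0, β = 1/2 ↦ 1
α = 0, β = 1 ↦ 1
α = 1/2, β = 0 ↦ 1
α = 1/2, β = 1/2 ↦ 1
α = 1/2, β = 1 ↦ 1
α = 1, β = 0 ↦ 1
α = 1, β = 1/2 ↦ 1
α = 1, β = 1 ↦ 1
Every assignment gives a value ≥ 1.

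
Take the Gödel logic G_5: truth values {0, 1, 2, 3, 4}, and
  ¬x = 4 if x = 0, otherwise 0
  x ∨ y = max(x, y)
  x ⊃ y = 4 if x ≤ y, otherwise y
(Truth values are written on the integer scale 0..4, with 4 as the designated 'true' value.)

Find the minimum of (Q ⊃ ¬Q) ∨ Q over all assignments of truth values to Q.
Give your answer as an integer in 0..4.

Take Q = 1:
¬Q = ¬1 = 0
Q ⊃ ¬Q = 1 ⊃ 0 = 0
(Q ⊃ ¬Q) ∨ Q = 0 ∨ 1 = 1
No assignment yields a value below 1, so this is the minimum.

1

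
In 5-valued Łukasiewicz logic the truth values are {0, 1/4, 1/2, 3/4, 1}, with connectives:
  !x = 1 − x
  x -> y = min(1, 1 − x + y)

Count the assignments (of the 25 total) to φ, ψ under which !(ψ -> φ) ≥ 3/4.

3

value 1: 1 assignment (counts)
value 3/4: 2 assignments (counts)
value 1/2: 3 assignments
value 1/4: 4 assignments
value 0: 15 assignments
So 3 of the 25 assignments meet the threshold.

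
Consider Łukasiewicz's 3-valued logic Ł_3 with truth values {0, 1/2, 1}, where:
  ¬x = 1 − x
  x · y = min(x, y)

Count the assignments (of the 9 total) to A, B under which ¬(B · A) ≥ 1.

A = 0, B = 0 ↦ 1  ≥
A = 0, B = 1/2 ↦ 1  ≥
A = 0, B = 1 ↦ 1  ≥
A = 1/2, B = 0 ↦ 1  ≥
A = 1/2, B = 1/2 ↦ 1/2  <
A = 1/2, B = 1 ↦ 1/2  <
A = 1, B = 0 ↦ 1  ≥
A = 1, B = 1/2 ↦ 1/2  <
A = 1, B = 1 ↦ 0  <
So 5 of the 9 assignments meet the threshold.

5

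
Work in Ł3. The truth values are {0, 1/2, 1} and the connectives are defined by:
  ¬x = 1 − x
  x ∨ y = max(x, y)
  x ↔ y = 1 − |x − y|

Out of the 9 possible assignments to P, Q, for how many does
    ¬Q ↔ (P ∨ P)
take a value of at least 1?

P = 0, Q = 0 ↦ 0  <
P = 0, Q = 1/2 ↦ 1/2  <
P = 0, Q = 1 ↦ 1  ≥
P = 1/2, Q = 0 ↦ 1/2  <
P = 1/2, Q = 1/2 ↦ 1  ≥
P = 1/2, Q = 1 ↦ 1/2  <
P = 1, Q = 0 ↦ 1  ≥
P = 1, Q = 1/2 ↦ 1/2  <
P = 1, Q = 1 ↦ 0  <
So 3 of the 9 assignments meet the threshold.

3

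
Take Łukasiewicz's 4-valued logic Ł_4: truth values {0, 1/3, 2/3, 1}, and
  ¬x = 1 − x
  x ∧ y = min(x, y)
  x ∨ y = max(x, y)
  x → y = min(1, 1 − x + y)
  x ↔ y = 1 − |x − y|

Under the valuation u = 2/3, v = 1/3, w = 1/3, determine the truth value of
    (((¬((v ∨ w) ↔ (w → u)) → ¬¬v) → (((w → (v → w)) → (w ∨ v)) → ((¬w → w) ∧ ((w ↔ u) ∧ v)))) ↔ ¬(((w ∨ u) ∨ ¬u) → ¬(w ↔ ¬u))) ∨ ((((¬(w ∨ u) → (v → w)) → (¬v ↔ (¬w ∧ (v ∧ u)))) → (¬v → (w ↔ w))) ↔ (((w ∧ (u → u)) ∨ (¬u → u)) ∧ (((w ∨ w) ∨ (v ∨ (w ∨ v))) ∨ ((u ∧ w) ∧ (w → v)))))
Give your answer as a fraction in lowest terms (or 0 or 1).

2/3

v ∨ w = 1/3 ∨ 1/3 = 1/3
w → u = 1/3 → 2/3 = 1
(v ∨ w) ↔ (w → u) = 1/3 ↔ 1 = 1/3
¬((v ∨ w) ↔ (w → u)) = ¬1/3 = 2/3
¬v = ¬1/3 = 2/3
¬¬v = ¬2/3 = 1/3
¬((v ∨ w) ↔ (w → u)) → ¬¬v = 2/3 → 1/3 = 2/3
v → w = 1/3 → 1/3 = 1
w → (v → w) = 1/3 → 1 = 1
w ∨ v = 1/3 ∨ 1/3 = 1/3
(w → (v → w)) → (w ∨ v) = 1 → 1/3 = 1/3
¬w = ¬1/3 = 2/3
¬w → w = 2/3 → 1/3 = 2/3
w ↔ u = 1/3 ↔ 2/3 = 2/3
(w ↔ u) ∧ v = 2/3 ∧ 1/3 = 1/3
(¬w → w) ∧ ((w ↔ u) ∧ v) = 2/3 ∧ 1/3 = 1/3
((w → (v → w)) → (w ∨ v)) → ((¬w → w) ∧ ((w ↔ u) ∧ v)) = 1/3 → 1/3 = 1
(¬((v ∨ w) ↔ (w → u)) → ¬¬v) → (((w → (v → w)) → (w ∨ v)) → ((¬w → w) ∧ ((w ↔ u) ∧ v))) = 2/3 → 1 = 1
w ∨ u = 1/3 ∨ 2/3 = 2/3
¬u = ¬2/3 = 1/3
(w ∨ u) ∨ ¬u = 2/3 ∨ 1/3 = 2/3
¬u = ¬2/3 = 1/3
w ↔ ¬u = 1/3 ↔ 1/3 = 1
¬(w ↔ ¬u) = ¬1 = 0
((w ∨ u) ∨ ¬u) → ¬(w ↔ ¬u) = 2/3 → 0 = 1/3
¬(((w ∨ u) ∨ ¬u) → ¬(w ↔ ¬u)) = ¬1/3 = 2/3
((¬((v ∨ w) ↔ (w → u)) → ¬¬v) → (((w → (v → w)) → (w ∨ v)) → ((¬w → w) ∧ ((w ↔ u) ∧ v)))) ↔ ¬(((w ∨ u) ∨ ¬u) → ¬(w ↔ ¬u)) = 1 ↔ 2/3 = 2/3
w ∨ u = 1/3 ∨ 2/3 = 2/3
¬(w ∨ u) = ¬2/3 = 1/3
v → w = 1/3 → 1/3 = 1
¬(w ∨ u) → (v → w) = 1/3 → 1 = 1
¬v = ¬1/3 = 2/3
¬w = ¬1/3 = 2/3
v ∧ u = 1/3 ∧ 2/3 = 1/3
¬w ∧ (v ∧ u) = 2/3 ∧ 1/3 = 1/3
¬v ↔ (¬w ∧ (v ∧ u)) = 2/3 ↔ 1/3 = 2/3
(¬(w ∨ u) → (v → w)) → (¬v ↔ (¬w ∧ (v ∧ u))) = 1 → 2/3 = 2/3
¬v = ¬1/3 = 2/3
w ↔ w = 1/3 ↔ 1/3 = 1
¬v → (w ↔ w) = 2/3 → 1 = 1
((¬(w ∨ u) → (v → w)) → (¬v ↔ (¬w ∧ (v ∧ u)))) → (¬v → (w ↔ w)) = 2/3 → 1 = 1
u → u = 2/3 → 2/3 = 1
w ∧ (u → u) = 1/3 ∧ 1 = 1/3
¬u = ¬2/3 = 1/3
¬u → u = 1/3 → 2/3 = 1
(w ∧ (u → u)) ∨ (¬u → u) = 1/3 ∨ 1 = 1
w ∨ w = 1/3 ∨ 1/3 = 1/3
w ∨ v = 1/3 ∨ 1/3 = 1/3
v ∨ (w ∨ v) = 1/3 ∨ 1/3 = 1/3
(w ∨ w) ∨ (v ∨ (w ∨ v)) = 1/3 ∨ 1/3 = 1/3
u ∧ w = 2/3 ∧ 1/3 = 1/3
w → v = 1/3 → 1/3 = 1
(u ∧ w) ∧ (w → v) = 1/3 ∧ 1 = 1/3
((w ∨ w) ∨ (v ∨ (w ∨ v))) ∨ ((u ∧ w) ∧ (w → v)) = 1/3 ∨ 1/3 = 1/3
((w ∧ (u → u)) ∨ (¬u → u)) ∧ (((w ∨ w) ∨ (v ∨ (w ∨ v))) ∨ ((u ∧ w) ∧ (w → v))) = 1 ∧ 1/3 = 1/3
(((¬(w ∨ u) → (v → w)) → (¬v ↔ (¬w ∧ (v ∧ u)))) → (¬v → (w ↔ w))) ↔ (((w ∧ (u → u)) ∨ (¬u → u)) ∧ (((w ∨ w) ∨ (v ∨ (w ∨ v))) ∨ ((u ∧ w) ∧ (w → v)))) = 1 ↔ 1/3 = 1/3
(((¬((v ∨ w) ↔ (w → u)) → ¬¬v) → (((w → (v → w)) → (w ∨ v)) → ((¬w → w) ∧ ((w ↔ u) ∧ v)))) ↔ ¬(((w ∨ u) ∨ ¬u) → ¬(w ↔ ¬u))) ∨ ((((¬(w ∨ u) → (v → w)) → (¬v ↔ (¬w ∧ (v ∧ u)))) → (¬v → (w ↔ w))) ↔ (((w ∧ (u → u)) ∨ (¬u → u)) ∧ (((w ∨ w) ∨ (v ∨ (w ∨ v))) ∨ ((u ∧ w) ∧ (w → v))))) = 2/3 ∨ 1/3 = 2/3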